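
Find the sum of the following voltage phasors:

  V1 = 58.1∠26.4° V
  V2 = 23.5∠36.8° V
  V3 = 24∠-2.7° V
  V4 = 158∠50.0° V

Step 1 — Convert each phasor to rectangular form:
  V1 = 58.1·(cos(26.4°) + j·sin(26.4°)) = 52.04 + j25.83 V
  V2 = 23.5·(cos(36.8°) + j·sin(36.8°)) = 18.82 + j14.08 V
  V3 = 24·(cos(-2.7°) + j·sin(-2.7°)) = 23.97 - j1.131 V
  V4 = 158·(cos(50.0°) + j·sin(50.0°)) = 101.6 + j121 V
Step 2 — Sum components: V_total = 196.4 + j159.8 V.
Step 3 — Convert to polar: |V_total| = 253.2 V, ∠V_total = 39.1°.

V_total = 253.2∠39.1° V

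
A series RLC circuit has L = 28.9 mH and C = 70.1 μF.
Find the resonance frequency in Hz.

Step 1 — Resonance condition Im(Z)=0 gives ω₀ = 1/√(LC).
Step 2 — ω₀ = 1/√(0.0289·7.01e-05) = 702.6 rad/s.
Step 3 — f₀ = ω₀/(2π) = 111.8 Hz.

f₀ = 111.8 Hz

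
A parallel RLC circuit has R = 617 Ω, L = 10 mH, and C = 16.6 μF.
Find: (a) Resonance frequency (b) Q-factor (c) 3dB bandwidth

Step 1 — Resonance: ω₀ = 1/√(LC) = 1/√(0.01·1.66e-05) = 2454 rad/s.
Step 2 — f₀ = ω₀/(2π) = 390.6 Hz.
Step 3 — Parallel Q: Q = R/(ω₀L) = 617/(2454·0.01) = 25.14.
Step 4 — Bandwidth: Δω = ω₀/Q = 97.64 rad/s; BW = Δω/(2π) = 15.54 Hz.

(a) f₀ = 390.6 Hz  (b) Q = 25.14  (c) BW = 15.54 Hz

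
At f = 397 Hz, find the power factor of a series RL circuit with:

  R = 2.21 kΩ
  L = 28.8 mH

Step 1 — Angular frequency: ω = 2π·f = 2π·397 = 2494 rad/s.
Step 2 — Component impedances:
  R: Z = R = 2210 Ω
  L: Z = jωL = j·2494·0.0288 = 0 + j71.84 Ω
Step 3 — Series combination: Z_total = R + L = 2210 + j71.84 Ω = 2211∠1.9° Ω.
Step 4 — Power factor: PF = cos(φ) = Re(Z)/|Z| = 2210/2211 = 0.9995.
Step 5 — Type: Im(Z) = 71.84 ⇒ lagging (phase φ = 1.9°).

PF = 0.9995 (lagging, φ = 1.9°)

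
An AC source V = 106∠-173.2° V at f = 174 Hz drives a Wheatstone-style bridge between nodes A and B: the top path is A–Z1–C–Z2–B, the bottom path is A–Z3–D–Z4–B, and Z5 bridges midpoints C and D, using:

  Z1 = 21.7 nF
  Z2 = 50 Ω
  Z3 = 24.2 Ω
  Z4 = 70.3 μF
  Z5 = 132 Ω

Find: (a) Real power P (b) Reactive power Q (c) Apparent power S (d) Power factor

Step 1 — Angular frequency: ω = 2π·f = 2π·174 = 1093 rad/s.
Step 2 — Component impedances:
  Z1: Z = 1/(jωC) = -j/(ω·C) = 0 - j4.215e+04 Ω
  Z2: Z = R = 50 Ω
  Z3: Z = R = 24.2 Ω
  Z4: Z = 1/(jωC) = -j/(ω·C) = 0 - j13.01 Ω
  Z5: Z = R = 132 Ω
Step 3 — Bridge requires nodal analysis (the Z5 bridge couples midpoints C and D, so the two paths cannot be reduced to a simple series/parallel combination). Setting node B to ground and injecting 1 A at node A, the 3-node admittance system at A, C, D solves to V_A = Z_AB = 25.11 - j12.96 Ω = 28.26∠-27.3° Ω.
Step 4 — Source phasor: V = 106∠-173.2° V = -105.3 - j12.55 V.
Step 5 — Current: I = V / Z = -3.106 - j2.102 A = 3.751∠-145.9° A.
Step 6 — Complex power: S = V·I* = 353.3 - j182.3 VA.
Step 7 — Real power: P = Re(S) = 353.3 W.
Step 8 — Reactive power: Q = Im(S) = -182.3 VAR.
Step 9 — Apparent power: |S| = 397.6 VA.
Step 10 — Power factor: PF = P/|S| = 0.8887 (leading).

(a) P = 353.3 W  (b) Q = -182.3 VAR  (c) S = 397.6 VA  (d) PF = 0.8887 (leading)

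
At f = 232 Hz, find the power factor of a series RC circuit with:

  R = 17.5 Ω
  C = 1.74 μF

Step 1 — Angular frequency: ω = 2π·f = 2π·232 = 1458 rad/s.
Step 2 — Component impedances:
  R: Z = R = 17.5 Ω
  C: Z = 1/(jωC) = -j/(ω·C) = 0 - j394.3 Ω
Step 3 — Series combination: Z_total = R + C = 17.5 - j394.3 Ω = 394.6∠-87.5° Ω.
Step 4 — Power factor: PF = cos(φ) = Re(Z)/|Z| = 17.5/394.65 = 0.04434.
Step 5 — Type: Im(Z) = -394.3 ⇒ leading (phase φ = -87.5°).

PF = 0.04434 (leading, φ = -87.5°)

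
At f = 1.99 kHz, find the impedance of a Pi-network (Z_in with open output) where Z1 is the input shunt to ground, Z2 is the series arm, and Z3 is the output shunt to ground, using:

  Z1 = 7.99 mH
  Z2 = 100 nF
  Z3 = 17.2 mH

Step 1 — Angular frequency: ω = 2π·f = 2π·1990 = 1.25e+04 rad/s.
Step 2 — Component impedances:
  Z1: Z = jωL = j·1.25e+04·0.00799 = 0 + j99.9 Ω
  Z2: Z = 1/(jωC) = -j/(ω·C) = 0 - j799.8 Ω
  Z3: Z = jωL = j·1.25e+04·0.0172 = 0 + j215.1 Ω
Step 3 — With open output, the series arm Z2 and the output shunt Z3 appear in series to ground: Z2 + Z3 = 0 - j584.7 Ω.
Step 4 — Parallel with input shunt Z1: Z_in = Z1 || (Z2 + Z3) = 0 + j120.5 Ω = 120.5∠90.0° Ω.

Z = 0 + j120.5 Ω = 120.5∠90.0° Ω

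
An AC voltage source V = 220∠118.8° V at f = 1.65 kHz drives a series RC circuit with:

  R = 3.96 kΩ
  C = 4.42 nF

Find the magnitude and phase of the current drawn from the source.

Step 1 — Angular frequency: ω = 2π·f = 2π·1650 = 1.037e+04 rad/s.
Step 2 — Component impedances:
  R: Z = R = 3960 Ω
  C: Z = 1/(jωC) = -j/(ω·C) = 0 - j2.182e+04 Ω
Step 3 — Series combination: Z_total = R + C = 3960 - j2.182e+04 Ω = 2.218e+04∠-79.7° Ω.
Step 4 — Source phasor: V = 220∠118.8° V = -106 + j192.8 V.
Step 5 — Ohm's law: I = V / Z_total = (-106 + j192.8) / (3960 - j2.182e+04) = -0.009406 - j0.00315 A.
Step 6 — Convert to polar: |I| = 0.009919 A, ∠I = -161.5°.

I = 0.009919∠-161.5° A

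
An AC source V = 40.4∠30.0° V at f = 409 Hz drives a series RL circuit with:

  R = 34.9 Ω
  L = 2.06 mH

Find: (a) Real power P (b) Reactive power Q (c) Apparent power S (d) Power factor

Step 1 — Angular frequency: ω = 2π·f = 2π·409 = 2570 rad/s.
Step 2 — Component impedances:
  R: Z = R = 34.9 Ω
  L: Z = jωL = j·2570·0.00206 = 0 + j5.294 Ω
Step 3 — Series combination: Z_total = R + L = 34.9 + j5.294 Ω = 35.3∠8.6° Ω.
Step 4 — Source phasor: V = 40.4∠30.0° V = 34.99 + j20.2 V.
Step 5 — Current: I = V / Z = 1.066 + j0.4171 A = 1.145∠21.4° A.
Step 6 — Complex power: S = V·I* = 45.71 + j6.934 VA.
Step 7 — Real power: P = Re(S) = 45.71 W.
Step 8 — Reactive power: Q = Im(S) = 6.934 VAR.
Step 9 — Apparent power: |S| = 46.24 VA.
Step 10 — Power factor: PF = P/|S| = 0.9887 (lagging).

(a) P = 45.71 W  (b) Q = 6.934 VAR  (c) S = 46.24 VA  (d) PF = 0.9887 (lagging)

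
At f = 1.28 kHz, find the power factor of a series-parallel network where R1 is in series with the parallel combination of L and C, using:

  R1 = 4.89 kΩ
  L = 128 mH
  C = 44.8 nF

Step 1 — Angular frequency: ω = 2π·f = 2π·1280 = 8042 rad/s.
Step 2 — Component impedances:
  R1: Z = R = 4890 Ω
  L: Z = jωL = j·8042·0.128 = 0 + j1029 Ω
  C: Z = 1/(jωC) = -j/(ω·C) = 0 - j2775 Ω
Step 3 — Parallel branch: L || C = 1/(1/L + 1/C) = 0 + j1636 Ω.
Step 4 — Series with R1: Z_total = R1 + (L || C) = 4890 + j1636 Ω = 5157∠18.5° Ω.
Step 5 — Power factor: PF = cos(φ) = Re(Z)/|Z| = 4890/5156.5 = 0.9483.
Step 6 — Type: Im(Z) = 1636 ⇒ lagging (phase φ = 18.5°).

PF = 0.9483 (lagging, φ = 18.5°)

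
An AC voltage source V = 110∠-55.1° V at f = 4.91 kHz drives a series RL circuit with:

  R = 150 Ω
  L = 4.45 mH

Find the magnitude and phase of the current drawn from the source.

Step 1 — Angular frequency: ω = 2π·f = 2π·4910 = 3.085e+04 rad/s.
Step 2 — Component impedances:
  R: Z = R = 150 Ω
  L: Z = jωL = j·3.085e+04·0.00445 = 0 + j137.3 Ω
Step 3 — Series combination: Z_total = R + L = 150 + j137.3 Ω = 203.3∠42.5° Ω.
Step 4 — Source phasor: V = 110∠-55.1° V = 62.94 - j90.22 V.
Step 5 — Ohm's law: I = V / Z_total = (62.94 - j90.22) / (150 + j137.3) = -0.07123 - j0.5363 A.
Step 6 — Convert to polar: |I| = 0.541 A, ∠I = -97.6°.

I = 0.541∠-97.6° A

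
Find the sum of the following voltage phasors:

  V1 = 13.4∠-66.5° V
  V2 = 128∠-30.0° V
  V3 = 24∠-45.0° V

Step 1 — Convert each phasor to rectangular form:
  V1 = 13.4·(cos(-66.5°) + j·sin(-66.5°)) = 5.343 - j12.29 V
  V2 = 128·(cos(-30.0°) + j·sin(-30.0°)) = 110.9 - j64 V
  V3 = 24·(cos(-45.0°) + j·sin(-45.0°)) = 16.97 - j16.97 V
Step 2 — Sum components: V_total = 133.2 - j93.26 V.
Step 3 — Convert to polar: |V_total| = 162.6 V, ∠V_total = -35.0°.

V_total = 162.6∠-35.0° V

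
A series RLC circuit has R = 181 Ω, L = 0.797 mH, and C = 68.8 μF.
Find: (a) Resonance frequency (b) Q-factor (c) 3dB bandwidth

Step 1 — Resonance condition Im(Z)=0 gives ω₀ = 1/√(LC).
Step 2 — ω₀ = 1/√(0.000797·6.88e-05) = 4270 rad/s.
Step 3 — f₀ = ω₀/(2π) = 679.7 Hz.
Step 4 — Series Q: Q = ω₀L/R = 4270·0.000797/181 = 0.0188.
Step 5 — 3dB bandwidth: Δω = ω₀/Q = 2.271e+05 rad/s; BW = Δω/(2π) = 3.614e+04 Hz.

(a) f₀ = 679.7 Hz  (b) Q = 0.0188  (c) BW = 3.614e+04 Hz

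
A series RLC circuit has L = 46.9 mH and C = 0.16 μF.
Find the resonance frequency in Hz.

Step 1 — Resonance condition Im(Z)=0 gives ω₀ = 1/√(LC).
Step 2 — ω₀ = 1/√(0.0469·1.6e-07) = 1.154e+04 rad/s.
Step 3 — f₀ = ω₀/(2π) = 1837 Hz.

f₀ = 1837 Hz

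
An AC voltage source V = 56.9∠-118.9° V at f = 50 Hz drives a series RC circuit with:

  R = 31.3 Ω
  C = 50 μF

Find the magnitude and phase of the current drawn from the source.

Step 1 — Angular frequency: ω = 2π·f = 2π·50 = 314.2 rad/s.
Step 2 — Component impedances:
  R: Z = R = 31.3 Ω
  C: Z = 1/(jωC) = -j/(ω·C) = 0 - j63.66 Ω
Step 3 — Series combination: Z_total = R + C = 31.3 - j63.66 Ω = 70.94∠-63.8° Ω.
Step 4 — Source phasor: V = 56.9∠-118.9° V = -27.5 - j49.81 V.
Step 5 — Ohm's law: I = V / Z_total = (-27.5 - j49.81) / (31.3 - j63.66) = 0.4591 - j0.6577 A.
Step 6 — Convert to polar: |I| = 0.8021 A, ∠I = -55.1°.

I = 0.8021∠-55.1° A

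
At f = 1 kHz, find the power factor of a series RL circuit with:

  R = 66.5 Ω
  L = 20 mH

Step 1 — Angular frequency: ω = 2π·f = 2π·1000 = 6283 rad/s.
Step 2 — Component impedances:
  R: Z = R = 66.5 Ω
  L: Z = jωL = j·6283·0.02 = 0 + j125.7 Ω
Step 3 — Series combination: Z_total = R + L = 66.5 + j125.7 Ω = 142.2∠62.1° Ω.
Step 4 — Power factor: PF = cos(φ) = Re(Z)/|Z| = 66.5/142.2 = 0.4677.
Step 5 — Type: Im(Z) = 125.7 ⇒ lagging (phase φ = 62.1°).

PF = 0.4677 (lagging, φ = 62.1°)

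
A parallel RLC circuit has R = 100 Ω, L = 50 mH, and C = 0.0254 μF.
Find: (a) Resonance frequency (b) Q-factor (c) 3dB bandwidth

Step 1 — Resonance: ω₀ = 1/√(LC) = 1/√(0.05·2.54e-08) = 2.806e+04 rad/s.
Step 2 — f₀ = ω₀/(2π) = 4466 Hz.
Step 3 — Parallel Q: Q = R/(ω₀L) = 100/(2.806e+04·0.05) = 0.07127.
Step 4 — Bandwidth: Δω = ω₀/Q = 3.937e+05 rad/s; BW = Δω/(2π) = 6.266e+04 Hz.

(a) f₀ = 4466 Hz  (b) Q = 0.07127  (c) BW = 6.266e+04 Hz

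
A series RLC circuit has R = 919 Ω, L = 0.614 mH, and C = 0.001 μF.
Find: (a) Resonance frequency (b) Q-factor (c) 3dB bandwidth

Step 1 — Resonance: ω₀ = 1/√(LC) = 1/√(0.000614·1e-09) = 1.276e+06 rad/s.
Step 2 — f₀ = ω₀/(2π) = 2.031e+05 Hz.
Step 3 — Series Q: Q = ω₀L/R = 1.276e+06·0.000614/919 = 0.8526.
Step 4 — Bandwidth: Δω = ω₀/Q = 1.497e+06 rad/s; BW = Δω/(2π) = 2.382e+05 Hz.

(a) f₀ = 2.031e+05 Hz  (b) Q = 0.8526  (c) BW = 2.382e+05 Hz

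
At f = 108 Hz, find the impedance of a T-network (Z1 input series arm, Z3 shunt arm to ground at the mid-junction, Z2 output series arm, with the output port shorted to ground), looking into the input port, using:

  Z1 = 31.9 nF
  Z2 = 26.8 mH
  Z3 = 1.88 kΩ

Step 1 — Angular frequency: ω = 2π·f = 2π·108 = 678.6 rad/s.
Step 2 — Component impedances:
  Z1: Z = 1/(jωC) = -j/(ω·C) = 0 - j4.62e+04 Ω
  Z2: Z = jωL = j·678.6·0.0268 = 0 + j18.19 Ω
  Z3: Z = R = 1880 Ω
Step 3 — With the output port shorted to ground, the output series arm Z2 runs from the junction to ground; the shunt arm Z3 also runs from the junction to ground. They appear in parallel: Z3 || Z2 = 0.1759 + j18.18 Ω.
Step 4 — Series with input arm Z1: Z_in = Z1 + (Z3 || Z2) = 0.1759 - j4.618e+04 Ω = 4.618e+04∠-90.0° Ω.

Z = 0.1759 - j4.618e+04 Ω = 4.618e+04∠-90.0° Ω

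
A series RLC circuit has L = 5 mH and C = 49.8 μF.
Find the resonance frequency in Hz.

Step 1 — Resonance condition Im(Z)=0 gives ω₀ = 1/√(LC).
Step 2 — ω₀ = 1/√(0.005·4.98e-05) = 2004 rad/s.
Step 3 — f₀ = ω₀/(2π) = 318.9 Hz.

f₀ = 318.9 Hz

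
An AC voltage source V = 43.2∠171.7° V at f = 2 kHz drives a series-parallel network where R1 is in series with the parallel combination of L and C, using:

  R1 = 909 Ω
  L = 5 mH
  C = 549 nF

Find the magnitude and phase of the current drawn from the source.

Step 1 — Angular frequency: ω = 2π·f = 2π·2000 = 1.257e+04 rad/s.
Step 2 — Component impedances:
  R1: Z = R = 909 Ω
  L: Z = jωL = j·1.257e+04·0.005 = 0 + j62.83 Ω
  C: Z = 1/(jωC) = -j/(ω·C) = 0 - j144.9 Ω
Step 3 — Parallel branch: L || C = 1/(1/L + 1/C) = 0 + j110.9 Ω.
Step 4 — Series with R1: Z_total = R1 + (L || C) = 909 + j110.9 Ω = 915.7∠7.0° Ω.
Step 5 — Source phasor: V = 43.2∠171.7° V = -42.75 + j6.236 V.
Step 6 — Ohm's law: I = V / Z_total = (-42.75 + j6.236) / (909 + j110.9) = -0.04551 + j0.01241 A.
Step 7 — Convert to polar: |I| = 0.04717 A, ∠I = 164.7°.

I = 0.04717∠164.7° A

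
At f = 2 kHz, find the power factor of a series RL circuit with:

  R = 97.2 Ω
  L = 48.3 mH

Step 1 — Angular frequency: ω = 2π·f = 2π·2000 = 1.257e+04 rad/s.
Step 2 — Component impedances:
  R: Z = R = 97.2 Ω
  L: Z = jωL = j·1.257e+04·0.0483 = 0 + j607 Ω
Step 3 — Series combination: Z_total = R + L = 97.2 + j607 Ω = 614.7∠80.9° Ω.
Step 4 — Power factor: PF = cos(φ) = Re(Z)/|Z| = 97.2/614.7 = 0.1581.
Step 5 — Type: Im(Z) = 607 ⇒ lagging (phase φ = 80.9°).

PF = 0.1581 (lagging, φ = 80.9°)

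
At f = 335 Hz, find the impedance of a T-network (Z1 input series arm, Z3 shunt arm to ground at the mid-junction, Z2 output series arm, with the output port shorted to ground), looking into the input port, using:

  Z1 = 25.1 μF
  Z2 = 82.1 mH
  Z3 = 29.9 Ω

Step 1 — Angular frequency: ω = 2π·f = 2π·335 = 2105 rad/s.
Step 2 — Component impedances:
  Z1: Z = 1/(jωC) = -j/(ω·C) = 0 - j18.93 Ω
  Z2: Z = jωL = j·2105·0.0821 = 0 + j172.8 Ω
  Z3: Z = R = 29.9 Ω
Step 3 — With the output port shorted to ground, the output series arm Z2 runs from the junction to ground; the shunt arm Z3 also runs from the junction to ground. They appear in parallel: Z3 || Z2 = 29.03 + j5.023 Ω.
Step 4 — Series with input arm Z1: Z_in = Z1 + (Z3 || Z2) = 29.03 - j13.9 Ω = 32.19∠-25.6° Ω.

Z = 29.03 - j13.9 Ω = 32.19∠-25.6° Ω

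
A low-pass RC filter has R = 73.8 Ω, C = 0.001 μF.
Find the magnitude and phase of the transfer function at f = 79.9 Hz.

Step 1 — Angular frequency: ω = 2π·79.9 = 502 rad/s.
Step 2 — Transfer function: H(jω) = 1/(1 + jωRC).
Step 3 — Denominator: 1 + jωRC = 1 + j·502·73.8·1e-09 = 1 + j3.705e-05.
Step 4 — H = 1 - j3.705e-05.
Step 5 — Magnitude: |H| = 1 (-0.0 dB); phase: φ = -0.0°.

|H| = 1 (-0.0 dB), φ = -0.0°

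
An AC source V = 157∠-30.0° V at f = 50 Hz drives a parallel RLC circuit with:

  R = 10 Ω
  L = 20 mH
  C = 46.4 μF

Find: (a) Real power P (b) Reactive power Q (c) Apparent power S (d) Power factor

Step 1 — Angular frequency: ω = 2π·f = 2π·50 = 314.2 rad/s.
Step 2 — Component impedances:
  R: Z = R = 10 Ω
  L: Z = jωL = j·314.2·0.02 = 0 + j6.283 Ω
  C: Z = 1/(jωC) = -j/(ω·C) = 0 - j68.6 Ω
Step 3 — Parallel combination: 1/Z_total = 1/R + 1/L + 1/C; Z_total = 3.236 + j4.678 Ω = 5.689∠55.3° Ω.
Step 4 — Source phasor: V = 157∠-30.0° V = 136 - j78.5 V.
Step 5 — Current: I = V / Z = 2.247 - j27.51 A = 27.6∠-85.3° A.
Step 6 — Complex power: S = V·I* = 2465 + j3564 VA.
Step 7 — Real power: P = Re(S) = 2465 W.
Step 8 — Reactive power: Q = Im(S) = 3564 VAR.
Step 9 — Apparent power: |S| = 4333 VA.
Step 10 — Power factor: PF = P/|S| = 0.5689 (lagging).

(a) P = 2465 W  (b) Q = 3564 VAR  (c) S = 4333 VA  (d) PF = 0.5689 (lagging)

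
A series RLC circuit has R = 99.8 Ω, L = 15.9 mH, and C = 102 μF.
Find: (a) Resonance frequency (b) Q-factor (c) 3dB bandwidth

Step 1 — Resonance condition Im(Z)=0 gives ω₀ = 1/√(LC).
Step 2 — ω₀ = 1/√(0.0159·0.000102) = 785.2 rad/s.
Step 3 — f₀ = ω₀/(2π) = 125 Hz.
Step 4 — Series Q: Q = ω₀L/R = 785.2·0.0159/99.8 = 0.1251.
Step 5 — 3dB bandwidth: Δω = ω₀/Q = 6277 rad/s; BW = Δω/(2π) = 999 Hz.

(a) f₀ = 125 Hz  (b) Q = 0.1251  (c) BW = 999 Hz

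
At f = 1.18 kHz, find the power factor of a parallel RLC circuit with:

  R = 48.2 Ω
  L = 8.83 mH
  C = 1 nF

Step 1 — Angular frequency: ω = 2π·f = 2π·1180 = 7414 rad/s.
Step 2 — Component impedances:
  R: Z = R = 48.2 Ω
  L: Z = jωL = j·7414·0.00883 = 0 + j65.47 Ω
  C: Z = 1/(jωC) = -j/(ω·C) = 0 - j1.349e+05 Ω
Step 3 — Parallel combination: 1/Z_total = 1/R + 1/L + 1/C; Z_total = 31.27 + j23.01 Ω = 38.82∠36.3° Ω.
Step 4 — Power factor: PF = cos(φ) = Re(Z)/|Z| = 31.268/38.821 = 0.8054.
Step 5 — Type: Im(Z) = 23.01 ⇒ lagging (phase φ = 36.3°).

PF = 0.8054 (lagging, φ = 36.3°)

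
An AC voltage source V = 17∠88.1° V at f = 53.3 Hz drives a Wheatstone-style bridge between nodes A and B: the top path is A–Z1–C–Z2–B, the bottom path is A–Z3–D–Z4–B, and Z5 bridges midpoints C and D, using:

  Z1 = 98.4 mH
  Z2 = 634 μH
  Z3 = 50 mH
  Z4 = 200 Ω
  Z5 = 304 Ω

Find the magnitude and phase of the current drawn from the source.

Step 1 — Angular frequency: ω = 2π·f = 2π·53.3 = 334.9 rad/s.
Step 2 — Component impedances:
  Z1: Z = jωL = j·334.9·0.0984 = 0 + j32.95 Ω
  Z2: Z = jωL = j·334.9·0.000634 = 0 + j0.2123 Ω
  Z3: Z = jωL = j·334.9·0.05 = 0 + j16.74 Ω
  Z4: Z = R = 200 Ω
  Z5: Z = R = 304 Ω
Step 3 — Bridge requires nodal analysis (the Z5 bridge couples midpoints C and D, so the two paths cannot be reduced to a simple series/parallel combination). Setting node B to ground and injecting 1 A at node A, the 3-node admittance system at A, C, D solves to V_A = Z_AB = 7.752 + j29.97 Ω = 30.95∠75.5° Ω.
Step 4 — Source phasor: V = 17∠88.1° V = 0.5636 + j16.99 V.
Step 5 — Ohm's law: I = V / Z_total = (0.5636 + j16.99) / (7.752 + j29.97) = 0.536 + j0.1198 A.
Step 6 — Convert to polar: |I| = 0.5492 A, ∠I = 12.6°.

I = 0.5492∠12.6° A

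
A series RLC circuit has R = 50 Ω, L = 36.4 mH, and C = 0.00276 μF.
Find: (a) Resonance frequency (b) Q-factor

Step 1 — Resonance condition Im(Z)=0 gives ω₀ = 1/√(LC).
Step 2 — ω₀ = 1/√(0.0364·2.76e-09) = 9.977e+04 rad/s.
Step 3 — f₀ = ω₀/(2π) = 1.588e+04 Hz.
Step 4 — Series Q: Q = ω₀L/R = 9.977e+04·0.0364/50 = 72.63.

(a) f₀ = 1.588e+04 Hz  (b) Q = 72.63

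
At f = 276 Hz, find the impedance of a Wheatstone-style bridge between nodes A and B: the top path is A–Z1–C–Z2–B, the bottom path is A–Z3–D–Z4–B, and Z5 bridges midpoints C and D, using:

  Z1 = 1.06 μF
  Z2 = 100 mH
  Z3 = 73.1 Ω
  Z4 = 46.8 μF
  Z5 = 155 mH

Step 1 — Angular frequency: ω = 2π·f = 2π·276 = 1734 rad/s.
Step 2 — Component impedances:
  Z1: Z = 1/(jωC) = -j/(ω·C) = 0 - j544 Ω
  Z2: Z = jωL = j·1734·0.1 = 0 + j173.4 Ω
  Z3: Z = R = 73.1 Ω
  Z4: Z = 1/(jωC) = -j/(ω·C) = 0 - j12.32 Ω
  Z5: Z = jωL = j·1734·0.155 = 0 + j268.8 Ω
Step 3 — Bridge requires nodal analysis (the Z5 bridge couples midpoints C and D, so the two paths cannot be reduced to a simple series/parallel combination). Setting node B to ground and injecting 1 A at node A, the 3-node admittance system at A, C, D solves to V_A = Z_AB = 68.71 - j23.87 Ω = 72.74∠-19.2° Ω.

Z = 68.71 - j23.87 Ω = 72.74∠-19.2° Ω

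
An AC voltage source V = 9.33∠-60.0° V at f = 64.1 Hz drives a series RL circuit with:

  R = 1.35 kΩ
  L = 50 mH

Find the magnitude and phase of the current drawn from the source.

Step 1 — Angular frequency: ω = 2π·f = 2π·64.1 = 402.8 rad/s.
Step 2 — Component impedances:
  R: Z = R = 1350 Ω
  L: Z = jωL = j·402.8·0.05 = 0 + j20.14 Ω
Step 3 — Series combination: Z_total = R + L = 1350 + j20.14 Ω = 1350∠0.9° Ω.
Step 4 — Source phasor: V = 9.33∠-60.0° V = 4.665 - j8.08 V.
Step 5 — Ohm's law: I = V / Z_total = (4.665 - j8.08) / (1350 + j20.14) = 0.003366 - j0.006035 A.
Step 6 — Convert to polar: |I| = 0.00691 A, ∠I = -60.9°.

I = 0.00691∠-60.9° A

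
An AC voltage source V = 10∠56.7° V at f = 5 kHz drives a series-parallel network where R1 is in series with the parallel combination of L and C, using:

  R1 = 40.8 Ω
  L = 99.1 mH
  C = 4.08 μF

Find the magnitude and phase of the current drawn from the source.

Step 1 — Angular frequency: ω = 2π·f = 2π·5000 = 3.142e+04 rad/s.
Step 2 — Component impedances:
  R1: Z = R = 40.8 Ω
  L: Z = jωL = j·3.142e+04·0.0991 = 0 + j3113 Ω
  C: Z = 1/(jωC) = -j/(ω·C) = 0 - j7.802 Ω
Step 3 — Parallel branch: L || C = 1/(1/L + 1/C) = 0 - j7.821 Ω.
Step 4 — Series with R1: Z_total = R1 + (L || C) = 40.8 - j7.821 Ω = 41.54∠-10.9° Ω.
Step 5 — Source phasor: V = 10∠56.7° V = 5.49 + j8.358 V.
Step 6 — Ohm's law: I = V / Z_total = (5.49 + j8.358) / (40.8 - j7.821) = 0.09192 + j0.2225 A.
Step 7 — Convert to polar: |I| = 0.2407 A, ∠I = 67.6°.

I = 0.2407∠67.6° A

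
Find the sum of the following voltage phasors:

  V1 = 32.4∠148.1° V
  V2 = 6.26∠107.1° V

Step 1 — Convert each phasor to rectangular form:
  V1 = 32.4·(cos(148.1°) + j·sin(148.1°)) = -27.51 + j17.12 V
  V2 = 6.26·(cos(107.1°) + j·sin(107.1°)) = -1.841 + j5.983 V
Step 2 — Sum components: V_total = -29.35 + j23.1 V.
Step 3 — Convert to polar: |V_total| = 37.35 V, ∠V_total = 141.8°.

V_total = 37.35∠141.8° V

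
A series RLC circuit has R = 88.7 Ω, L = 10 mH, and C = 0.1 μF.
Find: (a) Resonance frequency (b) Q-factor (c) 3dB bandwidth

Step 1 — Resonance: ω₀ = 1/√(LC) = 1/√(0.01·1e-07) = 3.162e+04 rad/s.
Step 2 — f₀ = ω₀/(2π) = 5033 Hz.
Step 3 — Series Q: Q = ω₀L/R = 3.162e+04·0.01/88.7 = 3.565.
Step 4 — Bandwidth: Δω = ω₀/Q = 8870 rad/s; BW = Δω/(2π) = 1412 Hz.

(a) f₀ = 5033 Hz  (b) Q = 3.565  (c) BW = 1412 Hz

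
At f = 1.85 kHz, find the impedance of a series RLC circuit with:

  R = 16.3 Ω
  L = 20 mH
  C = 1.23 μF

Step 1 — Angular frequency: ω = 2π·f = 2π·1850 = 1.162e+04 rad/s.
Step 2 — Component impedances:
  R: Z = R = 16.3 Ω
  L: Z = jωL = j·1.162e+04·0.02 = 0 + j232.5 Ω
  C: Z = 1/(jωC) = -j/(ω·C) = 0 - j69.94 Ω
Step 3 — Series combination: Z_total = R + L + C = 16.3 + j162.5 Ω = 163.4∠84.3° Ω.

Z = 16.3 + j162.5 Ω = 163.4∠84.3° Ω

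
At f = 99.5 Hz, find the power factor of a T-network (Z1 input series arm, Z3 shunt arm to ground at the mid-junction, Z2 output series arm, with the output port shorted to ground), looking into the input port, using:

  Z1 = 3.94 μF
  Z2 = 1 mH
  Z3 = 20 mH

Step 1 — Angular frequency: ω = 2π·f = 2π·99.5 = 625.2 rad/s.
Step 2 — Component impedances:
  Z1: Z = 1/(jωC) = -j/(ω·C) = 0 - j406 Ω
  Z2: Z = jωL = j·625.2·0.001 = 0 + j0.6252 Ω
  Z3: Z = jωL = j·625.2·0.02 = 0 + j12.5 Ω
Step 3 — With the output port shorted to ground, the output series arm Z2 runs from the junction to ground; the shunt arm Z3 also runs from the junction to ground. They appear in parallel: Z3 || Z2 = 0 + j0.5954 Ω.
Step 4 — Series with input arm Z1: Z_in = Z1 + (Z3 || Z2) = 0 - j405.4 Ω = 405.4∠-90.0° Ω.
Step 5 — Power factor: PF = cos(φ) = Re(Z)/|Z| = 0/405.4 = 0.
Step 6 — Type: Im(Z) = -405.4 ⇒ leading (phase φ = -90.0°).

PF = 0 (leading, φ = -90.0°)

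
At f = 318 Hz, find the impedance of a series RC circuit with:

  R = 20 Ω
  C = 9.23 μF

Step 1 — Angular frequency: ω = 2π·f = 2π·318 = 1998 rad/s.
Step 2 — Component impedances:
  R: Z = R = 20 Ω
  C: Z = 1/(jωC) = -j/(ω·C) = 0 - j54.22 Ω
Step 3 — Series combination: Z_total = R + C = 20 - j54.22 Ω = 57.79∠-69.8° Ω.

Z = 20 - j54.22 Ω = 57.79∠-69.8° Ω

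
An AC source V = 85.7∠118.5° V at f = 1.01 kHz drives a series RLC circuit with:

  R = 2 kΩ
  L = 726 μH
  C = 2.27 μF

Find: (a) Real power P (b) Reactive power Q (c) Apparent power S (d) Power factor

Step 1 — Angular frequency: ω = 2π·f = 2π·1010 = 6346 rad/s.
Step 2 — Component impedances:
  R: Z = R = 2000 Ω
  L: Z = jωL = j·6346·0.000726 = 0 + j4.607 Ω
  C: Z = 1/(jωC) = -j/(ω·C) = 0 - j69.42 Ω
Step 3 — Series combination: Z_total = R + L + C = 2000 - j64.81 Ω = 2001∠-1.9° Ω.
Step 4 — Source phasor: V = 85.7∠118.5° V = -40.89 + j75.31 V.
Step 5 — Current: I = V / Z = -0.02164 + j0.03696 A = 0.04283∠120.4° A.
Step 6 — Complex power: S = V·I* = 3.668 - j0.1189 VA.
Step 7 — Real power: P = Re(S) = 3.668 W.
Step 8 — Reactive power: Q = Im(S) = -0.1189 VAR.
Step 9 — Apparent power: |S| = 3.67 VA.
Step 10 — Power factor: PF = P/|S| = 0.9995 (leading).

(a) P = 3.668 W  (b) Q = -0.1189 VAR  (c) S = 3.67 VA  (d) PF = 0.9995 (leading)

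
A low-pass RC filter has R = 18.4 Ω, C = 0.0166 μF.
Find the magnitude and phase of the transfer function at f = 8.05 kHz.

Step 1 — Angular frequency: ω = 2π·8050 = 5.058e+04 rad/s.
Step 2 — Transfer function: H(jω) = 1/(1 + jωRC).
Step 3 — Denominator: 1 + jωRC = 1 + j·5.058e+04·18.4·1.66e-08 = 1 + j0.01545.
Step 4 — H = 0.9998 - j0.01545.
Step 5 — Magnitude: |H| = 0.9999 (-0.0 dB); phase: φ = -0.9°.

|H| = 0.9999 (-0.0 dB), φ = -0.9°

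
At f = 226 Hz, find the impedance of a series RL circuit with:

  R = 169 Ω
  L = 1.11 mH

Step 1 — Angular frequency: ω = 2π·f = 2π·226 = 1420 rad/s.
Step 2 — Component impedances:
  R: Z = R = 169 Ω
  L: Z = jωL = j·1420·0.00111 = 0 + j1.576 Ω
Step 3 — Series combination: Z_total = R + L = 169 + j1.576 Ω = 169∠0.5° Ω.

Z = 169 + j1.576 Ω = 169∠0.5° Ω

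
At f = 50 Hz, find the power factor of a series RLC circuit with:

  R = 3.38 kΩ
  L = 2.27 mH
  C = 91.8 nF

Step 1 — Angular frequency: ω = 2π·f = 2π·50 = 314.2 rad/s.
Step 2 — Component impedances:
  R: Z = R = 3380 Ω
  L: Z = jωL = j·314.2·0.00227 = 0 + j0.7131 Ω
  C: Z = 1/(jωC) = -j/(ω·C) = 0 - j3.467e+04 Ω
Step 3 — Series combination: Z_total = R + L + C = 3380 - j3.467e+04 Ω = 3.484e+04∠-84.4° Ω.
Step 4 — Power factor: PF = cos(φ) = Re(Z)/|Z| = 3380/34838 = 0.09702.
Step 5 — Type: Im(Z) = -3.467e+04 ⇒ leading (phase φ = -84.4°).

PF = 0.09702 (leading, φ = -84.4°)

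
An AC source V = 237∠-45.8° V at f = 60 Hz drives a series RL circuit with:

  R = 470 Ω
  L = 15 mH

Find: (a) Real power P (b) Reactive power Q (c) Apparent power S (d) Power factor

Step 1 — Angular frequency: ω = 2π·f = 2π·60 = 377 rad/s.
Step 2 — Component impedances:
  R: Z = R = 470 Ω
  L: Z = jωL = j·377·0.015 = 0 + j5.655 Ω
Step 3 — Series combination: Z_total = R + L = 470 + j5.655 Ω = 470∠0.7° Ω.
Step 4 — Source phasor: V = 237∠-45.8° V = 165.2 - j169.9 V.
Step 5 — Current: I = V / Z = 0.3471 - j0.3657 A = 0.5042∠-46.5° A.
Step 6 — Complex power: S = V·I* = 119.5 + j1.438 VA.
Step 7 — Real power: P = Re(S) = 119.5 W.
Step 8 — Reactive power: Q = Im(S) = 1.438 VAR.
Step 9 — Apparent power: |S| = 119.5 VA.
Step 10 — Power factor: PF = P/|S| = 0.9999 (lagging).

(a) P = 119.5 W  (b) Q = 1.438 VAR  (c) S = 119.5 VA  (d) PF = 0.9999 (lagging)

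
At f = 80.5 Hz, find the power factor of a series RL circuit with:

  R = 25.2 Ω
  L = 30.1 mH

Step 1 — Angular frequency: ω = 2π·f = 2π·80.5 = 505.8 rad/s.
Step 2 — Component impedances:
  R: Z = R = 25.2 Ω
  L: Z = jωL = j·505.8·0.0301 = 0 + j15.22 Ω
Step 3 — Series combination: Z_total = R + L = 25.2 + j15.22 Ω = 29.44∠31.1° Ω.
Step 4 — Power factor: PF = cos(φ) = Re(Z)/|Z| = 25.2/29.442 = 0.8559.
Step 5 — Type: Im(Z) = 15.22 ⇒ lagging (phase φ = 31.1°).

PF = 0.8559 (lagging, φ = 31.1°)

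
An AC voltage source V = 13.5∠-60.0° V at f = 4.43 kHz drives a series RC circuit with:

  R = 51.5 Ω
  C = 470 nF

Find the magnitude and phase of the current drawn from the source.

Step 1 — Angular frequency: ω = 2π·f = 2π·4430 = 2.783e+04 rad/s.
Step 2 — Component impedances:
  R: Z = R = 51.5 Ω
  C: Z = 1/(jωC) = -j/(ω·C) = 0 - j76.44 Ω
Step 3 — Series combination: Z_total = R + C = 51.5 - j76.44 Ω = 92.17∠-56.0° Ω.
Step 4 — Source phasor: V = 13.5∠-60.0° V = 6.75 - j11.69 V.
Step 5 — Ohm's law: I = V / Z_total = (6.75 - j11.69) / (51.5 - j76.44) = 0.1461 - j0.01014 A.
Step 6 — Convert to polar: |I| = 0.1465 A, ∠I = -4.0°.

I = 0.1465∠-4.0° A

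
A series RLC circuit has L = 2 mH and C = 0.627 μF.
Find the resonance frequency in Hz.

Step 1 — Resonance condition Im(Z)=0 gives ω₀ = 1/√(LC).
Step 2 — ω₀ = 1/√(0.002·6.27e-07) = 2.824e+04 rad/s.
Step 3 — f₀ = ω₀/(2π) = 4494 Hz.

f₀ = 4494 Hz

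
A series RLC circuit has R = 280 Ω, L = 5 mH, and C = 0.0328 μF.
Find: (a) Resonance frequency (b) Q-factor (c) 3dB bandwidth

Step 1 — Resonance condition Im(Z)=0 gives ω₀ = 1/√(LC).
Step 2 — ω₀ = 1/√(0.005·3.28e-08) = 7.809e+04 rad/s.
Step 3 — f₀ = ω₀/(2π) = 1.243e+04 Hz.
Step 4 — Series Q: Q = ω₀L/R = 7.809e+04·0.005/280 = 1.394.
Step 5 — 3dB bandwidth: Δω = ω₀/Q = 5.6e+04 rad/s; BW = Δω/(2π) = 8913 Hz.

(a) f₀ = 1.243e+04 Hz  (b) Q = 1.394  (c) BW = 8913 Hz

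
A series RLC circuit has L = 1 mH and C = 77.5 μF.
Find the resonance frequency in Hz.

Step 1 — Resonance condition Im(Z)=0 gives ω₀ = 1/√(LC).
Step 2 — ω₀ = 1/√(0.001·7.75e-05) = 3592 rad/s.
Step 3 — f₀ = ω₀/(2π) = 571.7 Hz.

f₀ = 571.7 Hz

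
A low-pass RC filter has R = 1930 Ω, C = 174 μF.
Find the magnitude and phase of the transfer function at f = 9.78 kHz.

Step 1 — Angular frequency: ω = 2π·9780 = 6.145e+04 rad/s.
Step 2 — Transfer function: H(jω) = 1/(1 + jωRC).
Step 3 — Denominator: 1 + jωRC = 1 + j·6.145e+04·1930·0.000174 = 1 + j2.064e+04.
Step 4 — H = 2.348e-09 - j4.846e-05.
Step 5 — Magnitude: |H| = 4.846e-05 (-86.3 dB); phase: φ = -90.0°.

|H| = 4.846e-05 (-86.3 dB), φ = -90.0°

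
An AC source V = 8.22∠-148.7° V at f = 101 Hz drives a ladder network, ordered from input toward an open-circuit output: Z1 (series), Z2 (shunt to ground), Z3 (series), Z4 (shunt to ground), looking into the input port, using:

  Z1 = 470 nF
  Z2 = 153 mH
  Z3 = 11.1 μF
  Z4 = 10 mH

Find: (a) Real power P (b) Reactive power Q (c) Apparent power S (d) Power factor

Step 1 — Angular frequency: ω = 2π·f = 2π·101 = 634.6 rad/s.
Step 2 — Component impedances:
  Z1: Z = 1/(jωC) = -j/(ω·C) = 0 - j3353 Ω
  Z2: Z = jωL = j·634.6·0.153 = 0 + j97.09 Ω
  Z3: Z = 1/(jωC) = -j/(ω·C) = 0 - j142 Ω
  Z4: Z = jωL = j·634.6·0.01 = 0 + j6.346 Ω
Step 3 — Ladder network (open output): work backward from the far end, alternating series and parallel combinations. Z_in = 0 - j3011 Ω = 3011∠-90.0° Ω.
Step 4 — Source phasor: V = 8.22∠-148.7° V = -7.024 - j4.27 V.
Step 5 — Current: I = V / Z = 0.001418 - j0.002333 A = 0.00273∠-58.7° A.
Step 6 — Complex power: S = V·I* = 0 - j0.02244 VA.
Step 7 — Real power: P = Re(S) = 0 W.
Step 8 — Reactive power: Q = Im(S) = -0.02244 VAR.
Step 9 — Apparent power: |S| = 0.02244 VA.
Step 10 — Power factor: PF = P/|S| = 0 (leading).

(a) P = 0 W  (b) Q = -0.02244 VAR  (c) S = 0.02244 VA  (d) PF = 0 (leading)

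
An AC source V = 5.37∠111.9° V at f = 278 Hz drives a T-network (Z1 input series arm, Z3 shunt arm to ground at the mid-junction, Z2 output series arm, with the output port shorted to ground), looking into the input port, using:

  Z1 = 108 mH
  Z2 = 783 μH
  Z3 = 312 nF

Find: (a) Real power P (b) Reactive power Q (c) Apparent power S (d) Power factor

Step 1 — Angular frequency: ω = 2π·f = 2π·278 = 1747 rad/s.
Step 2 — Component impedances:
  Z1: Z = jωL = j·1747·0.108 = 0 + j188.6 Ω
  Z2: Z = jωL = j·1747·0.000783 = 0 + j1.368 Ω
  Z3: Z = 1/(jωC) = -j/(ω·C) = 0 - j1835 Ω
Step 3 — With the output port shorted to ground, the output series arm Z2 runs from the junction to ground; the shunt arm Z3 also runs from the junction to ground. They appear in parallel: Z3 || Z2 = 0 + j1.369 Ω.
Step 4 — Series with input arm Z1: Z_in = Z1 + (Z3 || Z2) = 0 + j190 Ω = 190∠90.0° Ω.
Step 5 — Source phasor: V = 5.37∠111.9° V = -2.003 + j4.982 V.
Step 6 — Current: I = V / Z = 0.02622 + j0.01054 A = 0.02826∠21.9° A.
Step 7 — Complex power: S = V·I* = 0 + j0.1518 VA.
Step 8 — Real power: P = Re(S) = 0 W.
Step 9 — Reactive power: Q = Im(S) = 0.1518 VAR.
Step 10 — Apparent power: |S| = 0.1518 VA.
Step 11 — Power factor: PF = P/|S| = 0 (lagging).

(a) P = 0 W  (b) Q = 0.1518 VAR  (c) S = 0.1518 VA  (d) PF = 0 (lagging)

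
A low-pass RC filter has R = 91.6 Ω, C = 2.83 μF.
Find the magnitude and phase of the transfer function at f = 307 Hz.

Step 1 — Angular frequency: ω = 2π·307 = 1929 rad/s.
Step 2 — Transfer function: H(jω) = 1/(1 + jωRC).
Step 3 — Denominator: 1 + jωRC = 1 + j·1929·91.6·2.83e-06 = 1 + j0.5.
Step 4 — H = 0.8 - j0.4.
Step 5 — Magnitude: |H| = 0.8944 (-1.0 dB); phase: φ = -26.6°.

|H| = 0.8944 (-1.0 dB), φ = -26.6°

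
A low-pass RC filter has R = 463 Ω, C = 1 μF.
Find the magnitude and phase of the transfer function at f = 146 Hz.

Step 1 — Angular frequency: ω = 2π·146 = 917.3 rad/s.
Step 2 — Transfer function: H(jω) = 1/(1 + jωRC).
Step 3 — Denominator: 1 + jωRC = 1 + j·917.3·463·1e-06 = 1 + j0.4247.
Step 4 — H = 0.8472 - j0.3598.
Step 5 — Magnitude: |H| = 0.9204 (-0.7 dB); phase: φ = -23.0°.

|H| = 0.9204 (-0.7 dB), φ = -23.0°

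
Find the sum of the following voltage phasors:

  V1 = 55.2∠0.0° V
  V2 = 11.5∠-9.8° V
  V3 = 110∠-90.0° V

Step 1 — Convert each phasor to rectangular form:
  V1 = 55.2·(cos(0.0°) + j·sin(0.0°)) = 55.2 V
  V2 = 11.5·(cos(-9.8°) + j·sin(-9.8°)) = 11.33 - j1.957 V
  V3 = 110·(cos(-90.0°) + j·sin(-90.0°)) = 0 - j110 V
Step 2 — Sum components: V_total = 66.53 - j112 V.
Step 3 — Convert to polar: |V_total| = 130.2 V, ∠V_total = -59.3°.

V_total = 130.2∠-59.3° V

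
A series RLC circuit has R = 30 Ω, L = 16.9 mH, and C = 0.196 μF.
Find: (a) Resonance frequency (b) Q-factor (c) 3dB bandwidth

Step 1 — Resonance condition Im(Z)=0 gives ω₀ = 1/√(LC).
Step 2 — ω₀ = 1/√(0.0169·1.96e-07) = 1.738e+04 rad/s.
Step 3 — f₀ = ω₀/(2π) = 2765 Hz.
Step 4 — Series Q: Q = ω₀L/R = 1.738e+04·0.0169/30 = 9.788.
Step 5 — 3dB bandwidth: Δω = ω₀/Q = 1775 rad/s; BW = Δω/(2π) = 282.5 Hz.

(a) f₀ = 2765 Hz  (b) Q = 9.788  (c) BW = 282.5 Hz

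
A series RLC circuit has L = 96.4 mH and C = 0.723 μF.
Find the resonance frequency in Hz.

Step 1 — Resonance condition Im(Z)=0 gives ω₀ = 1/√(LC).
Step 2 — ω₀ = 1/√(0.0964·7.23e-07) = 3788 rad/s.
Step 3 — f₀ = ω₀/(2π) = 602.9 Hz.

f₀ = 602.9 Hz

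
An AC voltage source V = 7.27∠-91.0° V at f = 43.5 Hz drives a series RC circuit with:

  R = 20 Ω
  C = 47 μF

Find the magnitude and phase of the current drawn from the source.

Step 1 — Angular frequency: ω = 2π·f = 2π·43.5 = 273.3 rad/s.
Step 2 — Component impedances:
  R: Z = R = 20 Ω
  C: Z = 1/(jωC) = -j/(ω·C) = 0 - j77.85 Ω
Step 3 — Series combination: Z_total = R + C = 20 - j77.85 Ω = 80.37∠-75.6° Ω.
Step 4 — Source phasor: V = 7.27∠-91.0° V = -0.1269 - j7.269 V.
Step 5 — Ohm's law: I = V / Z_total = (-0.1269 - j7.269) / (20 - j77.85) = 0.0872 - j0.02403 A.
Step 6 — Convert to polar: |I| = 0.09045 A, ∠I = -15.4°.

I = 0.09045∠-15.4° A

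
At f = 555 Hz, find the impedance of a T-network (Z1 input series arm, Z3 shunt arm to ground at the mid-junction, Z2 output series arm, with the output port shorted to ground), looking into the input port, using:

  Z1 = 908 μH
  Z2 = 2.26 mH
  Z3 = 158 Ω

Step 1 — Angular frequency: ω = 2π·f = 2π·555 = 3487 rad/s.
Step 2 — Component impedances:
  Z1: Z = jωL = j·3487·0.000908 = 0 + j3.166 Ω
  Z2: Z = jωL = j·3487·0.00226 = 0 + j7.881 Ω
  Z3: Z = R = 158 Ω
Step 3 — With the output port shorted to ground, the output series arm Z2 runs from the junction to ground; the shunt arm Z3 also runs from the junction to ground. They appear in parallel: Z3 || Z2 = 0.3921 + j7.861 Ω.
Step 4 — Series with input arm Z1: Z_in = Z1 + (Z3 || Z2) = 0.3921 + j11.03 Ω = 11.03∠88.0° Ω.

Z = 0.3921 + j11.03 Ω = 11.03∠88.0° Ω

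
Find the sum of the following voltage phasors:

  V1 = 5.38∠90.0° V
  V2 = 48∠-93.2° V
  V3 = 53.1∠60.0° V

Step 1 — Convert each phasor to rectangular form:
  V1 = 5.38·(cos(90.0°) + j·sin(90.0°)) = 0 + j5.38 V
  V2 = 48·(cos(-93.2°) + j·sin(-93.2°)) = -2.679 - j47.93 V
  V3 = 53.1·(cos(60.0°) + j·sin(60.0°)) = 26.55 + j45.99 V
Step 2 — Sum components: V_total = 23.87 + j3.441 V.
Step 3 — Convert to polar: |V_total| = 24.12 V, ∠V_total = 8.2°.

V_total = 24.12∠8.2° V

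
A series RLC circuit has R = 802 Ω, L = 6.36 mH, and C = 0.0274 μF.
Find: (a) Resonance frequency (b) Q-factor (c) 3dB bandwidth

Step 1 — Resonance: ω₀ = 1/√(LC) = 1/√(0.00636·2.74e-08) = 7.575e+04 rad/s.
Step 2 — f₀ = ω₀/(2π) = 1.206e+04 Hz.
Step 3 — Series Q: Q = ω₀L/R = 7.575e+04·0.00636/802 = 0.6007.
Step 4 — Bandwidth: Δω = ω₀/Q = 1.261e+05 rad/s; BW = Δω/(2π) = 2.007e+04 Hz.

(a) f₀ = 1.206e+04 Hz  (b) Q = 0.6007  (c) BW = 2.007e+04 Hz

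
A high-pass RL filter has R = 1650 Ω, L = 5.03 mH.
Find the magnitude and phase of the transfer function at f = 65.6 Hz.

Step 1 — Angular frequency: ω = 2π·65.6 = 412.2 rad/s.
Step 2 — Transfer function: H(jω) = jωL/(R + jωL).
Step 3 — Numerator jωL = j·2.073; denominator R + jωL = 1650 + j2.073.
Step 4 — H = 1.579e-06 + j0.001257.
Step 5 — Magnitude: |H| = 0.001257 (-58.0 dB); phase: φ = 89.9°.

|H| = 0.001257 (-58.0 dB), φ = 89.9°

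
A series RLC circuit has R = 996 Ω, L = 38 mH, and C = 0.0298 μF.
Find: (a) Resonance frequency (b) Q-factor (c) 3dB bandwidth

Step 1 — Resonance: ω₀ = 1/√(LC) = 1/√(0.038·2.98e-08) = 2.972e+04 rad/s.
Step 2 — f₀ = ω₀/(2π) = 4730 Hz.
Step 3 — Series Q: Q = ω₀L/R = 2.972e+04·0.038/996 = 1.134.
Step 4 — Bandwidth: Δω = ω₀/Q = 2.621e+04 rad/s; BW = Δω/(2π) = 4172 Hz.

(a) f₀ = 4730 Hz  (b) Q = 1.134  (c) BW = 4172 Hz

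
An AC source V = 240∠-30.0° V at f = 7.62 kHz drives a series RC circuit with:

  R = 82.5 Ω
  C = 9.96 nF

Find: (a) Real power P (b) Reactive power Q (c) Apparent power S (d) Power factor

Step 1 — Angular frequency: ω = 2π·f = 2π·7620 = 4.788e+04 rad/s.
Step 2 — Component impedances:
  R: Z = R = 82.5 Ω
  C: Z = 1/(jωC) = -j/(ω·C) = 0 - j2097 Ω
Step 3 — Series combination: Z_total = R + C = 82.5 - j2097 Ω = 2099∠-87.7° Ω.
Step 4 — Source phasor: V = 240∠-30.0° V = 207.8 - j120 V.
Step 5 — Current: I = V / Z = 0.06103 + j0.09671 A = 0.1144∠57.7° A.
Step 6 — Complex power: S = V·I* = 1.079 - j27.42 VA.
Step 7 — Real power: P = Re(S) = 1.079 W.
Step 8 — Reactive power: Q = Im(S) = -27.42 VAR.
Step 9 — Apparent power: |S| = 27.45 VA.
Step 10 — Power factor: PF = P/|S| = 0.03931 (leading).

(a) P = 1.079 W  (b) Q = -27.42 VAR  (c) S = 27.45 VA  (d) PF = 0.03931 (leading)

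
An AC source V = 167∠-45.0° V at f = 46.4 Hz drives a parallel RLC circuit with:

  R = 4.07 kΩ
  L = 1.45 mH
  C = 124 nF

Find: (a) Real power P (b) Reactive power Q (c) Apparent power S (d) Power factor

Step 1 — Angular frequency: ω = 2π·f = 2π·46.4 = 291.5 rad/s.
Step 2 — Component impedances:
  R: Z = R = 4070 Ω
  L: Z = jωL = j·291.5·0.00145 = 0 + j0.4227 Ω
  C: Z = 1/(jωC) = -j/(ω·C) = 0 - j2.766e+04 Ω
Step 3 — Parallel combination: 1/Z_total = 1/R + 1/L + 1/C; Z_total = 4.391e-05 + j0.4227 Ω = 0.4227∠90.0° Ω.
Step 4 — Source phasor: V = 167∠-45.0° V = 118.1 - j118.1 V.
Step 5 — Current: I = V / Z = -279.3 - j279.4 A = 395∠-135.0° A.
Step 6 — Complex power: S = V·I* = 6.852 + j6.597e+04 VA.
Step 7 — Real power: P = Re(S) = 6.852 W.
Step 8 — Reactive power: Q = Im(S) = 6.597e+04 VAR.
Step 9 — Apparent power: |S| = 6.597e+04 VA.
Step 10 — Power factor: PF = P/|S| = 0.0001039 (lagging).

(a) P = 6.852 W  (b) Q = 6.597e+04 VAR  (c) S = 6.597e+04 VA  (d) PF = 0.0001039 (lagging)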